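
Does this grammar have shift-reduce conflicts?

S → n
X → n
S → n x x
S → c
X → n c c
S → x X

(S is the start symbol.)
Yes — I3: [S → n .] vs [S → n . x x]; I6: [X → n .] vs [X → n . c c]

A shift-reduce conflict occurs when an LR(0) state has both:
  - a complete (reduce) item [A → α .] (dot at the end), and
  - a shift item [B → β . c γ] (dot before a terminal).

Augment with S' → S and build the canonical LR(0) collection (I0 = CLOSURE({[S' → . S]}), then GOTO on every symbol after a dot until no new states appear). It has 11 states:
  I0: { [S → . c], [S → . n x x], [S → . n], [S → . x X], [S' → . S] }  — shift
  I1: { [S' → S .] }  — accept
  I2: { [S → c .] }  — reduce
  I3: { [S → n . x x], [S → n .] }  — shift, reduce
  I4: { [S → x . X], [X → . n c c], [X → . n] }  — shift
  I5: { [S → x X .] }  — reduce
  I6: { [X → n . c c], [X → n .] }  — shift, reduce
  I7: { [X → n c . c] }  — shift
  I8: { [X → n c c .] }  — reduce
  I9: { [S → n x . x] }  — shift
  I10: { [S → n x x .] }  — reduce

I3 contains reduce item [S → n .] and shift item [S → n . x x] — shift-reduce conflict.
I6 contains reduce item [X → n .] and shift item [X → n . c c] — shift-reduce conflict.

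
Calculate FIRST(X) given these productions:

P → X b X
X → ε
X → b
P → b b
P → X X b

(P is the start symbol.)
From X → ε:
  - ε-production, so ε ∈ FIRST(X)
From X → b:
  - b is a terminal: add 'b' and stop

Collecting: FIRST(X) = { 'b', ε }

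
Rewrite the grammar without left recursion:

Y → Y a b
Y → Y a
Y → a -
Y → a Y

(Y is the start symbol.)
Y is directly left-recursive. The standard transformation for
  A → A α₁ | ... | A α_m | β₁ | ... | β_n
is
  A  → β₁ A' | ... | β_n A'
  A' → α₁ A' | ... | α_m A' | ε

Y → a - becomes Y → a - Y'
Y → a Y becomes Y → a Y Y'
Y → Y a b becomes Y' → a b Y'
Y → Y a becomes Y' → a Y'
Add Y' → ε

Resulting grammar:
Y → a - Y'
Y → a Y Y'
Y' → a b Y'
Y' → a Y'
Y' → ε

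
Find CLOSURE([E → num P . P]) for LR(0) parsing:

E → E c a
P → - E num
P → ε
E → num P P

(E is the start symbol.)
To compute CLOSURE, for each item [A → α.Bβ] where B is a non-terminal, add [B → .γ] for all productions B → γ; repeat for the newly added items until nothing changes.

Start with: [E → num P . P]
  [E → num P . P] has the dot before P: add [P → . - E num], [P → .]
No further items can be added.

CLOSURE = { [E → num P . P], [P → . - E num], [P → .] }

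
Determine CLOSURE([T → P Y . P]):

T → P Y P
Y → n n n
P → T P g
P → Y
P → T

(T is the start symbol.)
Start with: [T → P Y . P]
  [T → P Y . P] has the dot before P: add [P → . T P g], [P → . Y], [P → . T]
  [P → . T P g] has the dot before T: add [T → . P Y P]
  [P → . Y] has the dot before Y: add [Y → . n n n]
No further items can be added.

CLOSURE = { [P → . T P g], [P → . T], [P → . Y], [T → . P Y P], [T → P Y . P], [Y → . n n n] }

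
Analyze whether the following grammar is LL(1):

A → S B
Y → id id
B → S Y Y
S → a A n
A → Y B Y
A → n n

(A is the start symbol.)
Yes, the grammar is LL(1).

Relevant sets:
  FIRST(S) = { 'a' }
  FIRST(Y) = { 'id' }

For A:
  PREDICT(A → S B) = { 'a' }
  PREDICT(A → Y B Y) = { 'id' }
  PREDICT(A → n n) = { 'n' }
Y, B, S have a single production, so nothing to check there.

All predict sets are disjoint. The grammar IS LL(1).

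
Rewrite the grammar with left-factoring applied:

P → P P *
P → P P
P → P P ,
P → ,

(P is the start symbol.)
P → P P P'
P' → *
P' → ε
P' → ,
P → ,

Left-factoring transforms A → αβ₁ | αβ₂ into A → αA' and A' → β₁ | β₂
(α is the longest common prefix among the alternatives). Repeat until
no nonterminal has two alternatives with a common prefix.

Round 1: P has alternatives sharing prefix 'P P'. Introduce P': P → P P P'
  Add: P' → *
  Add: P' → ε
  Add: P' → ,

No remaining common prefixes — done.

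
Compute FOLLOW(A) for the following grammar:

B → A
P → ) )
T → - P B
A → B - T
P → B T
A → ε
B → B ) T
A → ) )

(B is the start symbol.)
{ $, ')', '-' }

In B → A: A is at the end, add FOLLOW(B)

The FOLLOW sets referred to above (computed the same way, to a fixed point):
  FOLLOW(B) = { $, ')', '-' }

Taking the union: FOLLOW(A) = { $, ')', '-' }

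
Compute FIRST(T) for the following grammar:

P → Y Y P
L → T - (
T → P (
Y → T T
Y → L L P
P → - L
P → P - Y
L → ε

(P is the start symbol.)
{ '-' }

To compute FIRST(T), examine every production with T on the left-hand side, reading each right-hand side left to right until a non-nullable symbol is reached.

FIRST sets of the other non-terminals involved (by the same procedure, iterated to a fixed point):
  FIRST(P) = { '-' }

From T → P (:
  - P is a non-terminal: add FIRST(P) \ {ε} = { '-' }
    P is not nullable, so stop

Collecting: FIRST(T) = { '-' }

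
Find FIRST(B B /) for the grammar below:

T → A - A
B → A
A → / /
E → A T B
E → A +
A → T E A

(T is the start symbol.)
FIRST sets of the non-terminals involved (from the grammar, by fixed-point iteration):
  FIRST(B) = { '/' }

To compute FIRST(B B /), process the symbols left to right:
Symbol B is a non-terminal. Add FIRST(B) \ {ε} = { '/' }
B is not nullable (ε ∉ FIRST(B)), so stop here.
FIRST(B B /) = { '/' }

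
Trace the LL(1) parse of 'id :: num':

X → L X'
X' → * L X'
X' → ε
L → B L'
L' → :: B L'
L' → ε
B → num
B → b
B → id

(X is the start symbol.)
Stack is shown with the top on the left.

Stack         Input        Action
---------------------------------
X $           id :: num $  output X → L X'
L X' $        id :: num $  output L → B L'
B L' X' $     id :: num $  output B → id
id L' X' $    id :: num $  match 'id'
L' X' $       :: num $     output L' → :: B L'
:: B L' X' $  :: num $     match '::'
B L' X' $     num $        output B → num
num L' X' $   num $        match 'num'
L' X' $       $            output L' → ε
X' $          $            output X' → ε
$             $            accept

The string is accepted.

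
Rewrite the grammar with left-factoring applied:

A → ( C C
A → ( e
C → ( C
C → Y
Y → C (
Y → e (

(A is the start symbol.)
A → ( A'
A' → C C
A' → e
C → ( C
C → Y
Y → C (
Y → e (

Left-factoring transforms A → αβ₁ | αβ₂ into A → αA' and A' → β₁ | β₂
(α is the longest common prefix among the alternatives). Repeat until
no nonterminal has two alternatives with a common prefix.

Round 1: A has alternatives sharing prefix '('. Introduce A': A → ( A'
  Add: A' → C C
  Add: A' → e

No remaining common prefixes — done.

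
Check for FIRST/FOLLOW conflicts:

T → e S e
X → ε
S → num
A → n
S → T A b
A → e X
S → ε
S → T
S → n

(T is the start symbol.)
Nullable non-terminals: S, X.
FIRST sets used below: FIRST(T) = { 'e' }

S: nullable alternative(s) S → ε; FOLLOW(S) = { 'e' }
  S → num: FIRST \ {ε} = { 'num' } — disjoint from FOLLOW(S)
  S → T A b: FIRST \ {ε} = { 'e' } — overlaps FOLLOW(S) on { 'e' }: CONFLICT
  S → ε: FIRST \ {ε} = { } — this is the only nullable alternative, skip
  S → T: FIRST \ {ε} = { 'e' } — overlaps FOLLOW(S) on { 'e' }: CONFLICT
  S → n: FIRST \ {ε} = { 'n' } — disjoint from FOLLOW(S)
X has a nullable alternative but only one production, so nothing to check.

A, T have no nullable alternative, so no FIRST/FOLLOW check is needed there.

So the grammar has 2 FIRST/FOLLOW conflicts (marked CONFLICT above).

Answer: Yes. S → T A b with FOLLOW(S) on { 'e' }; S → T with FOLLOW(S) on { 'e' }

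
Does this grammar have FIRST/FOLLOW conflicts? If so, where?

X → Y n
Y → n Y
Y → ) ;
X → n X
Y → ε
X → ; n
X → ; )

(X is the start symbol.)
Yes. Y → n Y with FOLLOW(Y) on { 'n' }

A FIRST/FOLLOW conflict occurs when a non-terminal N has a nullable alternative N → β (β ⇒* ε) and another alternative N → α with FIRST(α) ∩ FOLLOW(N) ≠ ∅: on such a lookahead the parser cannot decide between expanding α and letting N vanish via β.

Nullable non-terminals: Y.

Y: nullable alternative(s) Y → ε; FOLLOW(Y) = { 'n' }
  Y → n Y: FIRST \ {ε} = { 'n' } — overlaps FOLLOW(Y) on { 'n' }: CONFLICT
  Y → ) ;: FIRST \ {ε} = { ')' } — disjoint from FOLLOW(Y)
  Y → ε: FIRST \ {ε} = { } — this is the only nullable alternative, skip

X has no nullable alternative, so no FIRST/FOLLOW check is needed there.

So the grammar has 1 FIRST/FOLLOW conflict (marked CONFLICT above).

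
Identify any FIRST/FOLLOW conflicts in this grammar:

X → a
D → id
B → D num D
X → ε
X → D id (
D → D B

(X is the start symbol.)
No FIRST/FOLLOW conflicts.

A FIRST/FOLLOW conflict occurs when a non-terminal N has a nullable alternative N → β (β ⇒* ε) and another alternative N → α with FIRST(α) ∩ FOLLOW(N) ≠ ∅: on such a lookahead the parser cannot decide between expanding α and letting N vanish via β.

Nullable non-terminals: X.
FIRST sets used below: FIRST(D) = { 'id' }

X: nullable alternative(s) X → ε; FOLLOW(X) = { $ }
  X → a: FIRST \ {ε} = { 'a' } — disjoint from FOLLOW(X)
  X → ε: FIRST \ {ε} = { } — this is the only nullable alternative, skip
  X → D id (: FIRST \ {ε} = { 'id' } — disjoint from FOLLOW(X)

B, D have no nullable alternative, so no FIRST/FOLLOW check is needed there.

No FIRST/FOLLOW conflicts found.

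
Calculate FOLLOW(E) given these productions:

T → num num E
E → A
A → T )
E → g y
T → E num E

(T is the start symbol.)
To compute FOLLOW(E), find every occurrence of E on a right-hand side N → α E β: add FIRST(β) \ {ε}, and if β is empty or nullable also add FOLLOW(N). Iterate to a fixed point.

In T → num num E: E is at the end, add FOLLOW(T)
In T → E num E: E is followed by num E, add FIRST(num E) \ {ε} = { 'num' }
In T → E num E: E is at the end, add FOLLOW(T)

The FOLLOW sets referred to above (computed the same way, to a fixed point):
  FOLLOW(T) = { $, ')' }

Taking the union: FOLLOW(E) = { $, ')', 'num' }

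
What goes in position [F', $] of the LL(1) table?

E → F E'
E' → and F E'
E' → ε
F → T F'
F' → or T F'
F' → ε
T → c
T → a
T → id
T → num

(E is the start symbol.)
To find M[F', $], we find productions for F' where $ is in the predict set (PREDICT(N → α) = (FIRST(α) \ {ε}) ∪ (FOLLOW(N) if α ⇒* ε)).

Relevant sets:
  FOLLOW(F') = { $, 'and' }

F' → or T F': PREDICT = { 'or' }
F' → ε: PREDICT = { $, 'and' }
  $ is in predict set, so this production goes in M[F', $]

M[F', $] = F' → ε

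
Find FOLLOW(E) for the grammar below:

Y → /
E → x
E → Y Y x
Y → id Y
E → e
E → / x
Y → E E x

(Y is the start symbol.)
{ '/', 'e', 'id', 'x' }

To compute FOLLOW(E), find every occurrence of E on a right-hand side N → α E β: add FIRST(β) \ {ε}, and if β is empty or nullable also add FOLLOW(N). Iterate to a fixed point.

In Y → E E x: E is followed by E x, add FIRST(E x) \ {ε} = { '/', 'e', 'id', 'x' }
In Y → E E x: E is followed by x, add FIRST(x) \ {ε} = { 'x' }

Taking the union: FOLLOW(E) = { '/', 'e', 'id', 'x' }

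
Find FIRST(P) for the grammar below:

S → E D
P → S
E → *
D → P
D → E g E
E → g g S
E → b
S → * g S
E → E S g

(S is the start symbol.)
{ '*', 'b', 'g' }

FIRST sets of the other non-terminals involved (by the same procedure, iterated to a fixed point):
  FIRST(S) = { '*', 'b', 'g' }

From P → S:
  - S is a non-terminal: add FIRST(S) \ {ε} = { '*', 'b', 'g' }
    S is not nullable, so stop

Collecting: FIRST(P) = { '*', 'b', 'g' }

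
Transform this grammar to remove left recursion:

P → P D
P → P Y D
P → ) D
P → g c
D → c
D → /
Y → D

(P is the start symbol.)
P → ) D P'
P → g c P'
P' → D P'
P' → Y D P'
P' → ε
D → c
D → /
Y → D

P is directly left-recursive. The standard transformation for
  A → A α₁ | ... | A α_m | β₁ | ... | β_n
is
  A  → β₁ A' | ... | β_n A'
  A' → α₁ A' | ... | α_m A' | ε

P → ) D becomes P → ) D P'
P → g c becomes P → g c P'
P → P D becomes P' → D P'
P → P Y D becomes P' → Y D P'
Add P' → ε

Productions for other non-terminals are unchanged:
  D → c
  D → /
  Y → D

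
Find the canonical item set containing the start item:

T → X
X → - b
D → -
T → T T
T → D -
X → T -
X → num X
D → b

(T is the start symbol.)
{ [D → . -], [D → . b], [T → . D -], [T → . T T], [T → . X], [T' → . T], [X → . - b], [X → . T -], [X → . num X] }

First, augment the grammar with T' → T
I₀ = CLOSURE({ [T' → . T] }):
  [T' → . T] has the dot before T: add [T → . X], [T → . T T], [T → . D -]
  [T → . X] has the dot before X: add [X → . - b], [X → . T -], [X → . num X]
  [T → . D -] has the dot before D: add [D → . -], [D → . b]
No further items can be added.

I₀ = { [D → . -], [D → . b], [T → . D -], [T → . T T], [T → . X], [T' → . T], [X → . - b], [X → . T -], [X → . num X] }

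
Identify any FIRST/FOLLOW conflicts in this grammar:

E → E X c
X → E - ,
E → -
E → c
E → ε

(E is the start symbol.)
Nullable non-terminals: E.
FIRST sets used below: FIRST(E) = { '-', 'c', ε }, FIRST(X) = { '-', 'c' }

E: nullable alternative(s) E → ε; FOLLOW(E) = { $, '-', 'c' }
  E → E X c: FIRST \ {ε} = { '-', 'c' } — overlaps FOLLOW(E) on { '-', 'c' }: CONFLICT
  E → -: FIRST \ {ε} = { '-' } — overlaps FOLLOW(E) on { '-' }: CONFLICT
  E → c: FIRST \ {ε} = { 'c' } — overlaps FOLLOW(E) on { 'c' }: CONFLICT
  E → ε: FIRST \ {ε} = { } — this is the only nullable alternative, skip

X has no nullable alternative, so no FIRST/FOLLOW check is needed there.

So the grammar has 3 FIRST/FOLLOW conflicts (marked CONFLICT above).

Answer: Yes. E → E X c with FOLLOW(E) on { '-', 'c' }; E → '-' with FOLLOW(E) on { '-' }; E → c with FOLLOW(E) on { 'c' }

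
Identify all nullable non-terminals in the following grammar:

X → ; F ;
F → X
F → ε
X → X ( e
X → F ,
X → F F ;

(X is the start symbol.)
ε-productions: F → ε
So F is immediately nullable.
No further non-terminal can be added: every production for the remaining non-terminals contains a terminal or a non-nullable non-terminal.
Nullable = { 'F' }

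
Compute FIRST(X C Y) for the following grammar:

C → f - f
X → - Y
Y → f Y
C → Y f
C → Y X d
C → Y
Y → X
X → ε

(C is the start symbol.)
FIRST sets of the non-terminals involved (from the grammar, by fixed-point iteration):
  FIRST(X) = { '-', ε }
  FIRST(C) = { '-', 'd', 'f', ε }
  FIRST(Y) = { '-', 'f', ε }

To compute FIRST(X C Y), process the symbols left to right:
Symbol X is a non-terminal. Add FIRST(X) \ {ε} = { '-' }
X is nullable (ε ∈ FIRST(X)), continue to the next symbol.
Symbol C is a non-terminal. Add FIRST(C) \ {ε} = { '-', 'd', 'f' }
C is nullable (ε ∈ FIRST(C)), continue to the next symbol.
Symbol Y is a non-terminal. Add FIRST(Y) \ {ε} = { '-', 'f' }
Y is nullable (ε ∈ FIRST(Y)), continue to the next symbol.
All symbols are nullable, so ε is in the result.
FIRST(X C Y) = { '-', 'd', 'f', ε }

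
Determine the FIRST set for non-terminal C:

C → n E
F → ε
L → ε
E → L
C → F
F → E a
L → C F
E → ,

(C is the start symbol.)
{ ',', 'a', 'n', ε }

To compute FIRST(C), examine every production with C on the left-hand side, reading each right-hand side left to right until a non-nullable symbol is reached.

FIRST sets of the other non-terminals involved (by the same procedure, iterated to a fixed point):
  FIRST(F) = { ',', 'a', 'n', ε }

From C → n E:
  - n is a terminal: add 'n' and stop
From C → F:
  - F is a non-terminal: add FIRST(F) \ {ε} = { ',', 'a', 'n' }
    F is nullable and nothing follows, so the whole right-hand side can vanish: ε ∈ FIRST(C)

Collecting: FIRST(C) = { ',', 'a', 'n', ε }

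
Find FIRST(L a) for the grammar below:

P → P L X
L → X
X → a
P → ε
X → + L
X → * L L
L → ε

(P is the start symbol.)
{ '*', '+', 'a' }

FIRST sets of the non-terminals involved (from the grammar, by fixed-point iteration):
  FIRST(L) = { '*', '+', 'a', ε }

To compute FIRST(L a), process the symbols left to right:
Symbol L is a non-terminal. Add FIRST(L) \ {ε} = { '*', '+', 'a' }
L is nullable (ε ∈ FIRST(L)), continue to the next symbol.
Symbol a is a terminal. Add 'a' and stop.
FIRST(L a) = { '*', '+', 'a' }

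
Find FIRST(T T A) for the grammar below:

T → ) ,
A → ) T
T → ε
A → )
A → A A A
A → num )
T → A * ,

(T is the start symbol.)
{ ')', 'num' }

FIRST sets of the non-terminals involved (from the grammar, by fixed-point iteration):
  FIRST(T) = { ')', 'num', ε }
  FIRST(A) = { ')', 'num' }

To compute FIRST(T T A), process the symbols left to right:
Symbol T is a non-terminal. Add FIRST(T) \ {ε} = { ')', 'num' }
T is nullable (ε ∈ FIRST(T)), continue to the next symbol.
Symbol T is a non-terminal. Add FIRST(T) \ {ε} = { ')', 'num' }
T is nullable (ε ∈ FIRST(T)), continue to the next symbol.
Symbol A is a non-terminal. Add FIRST(A) \ {ε} = { ')', 'num' }
A is not nullable (ε ∉ FIRST(A)), so stop here.
FIRST(T T A) = { ')', 'num' }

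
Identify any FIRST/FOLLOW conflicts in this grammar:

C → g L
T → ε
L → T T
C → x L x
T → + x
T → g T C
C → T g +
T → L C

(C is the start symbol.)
Yes. T → '+' x with FOLLOW(T) on { '+' }; T → g T C with FOLLOW(T) on { 'g' }; T → L C with FOLLOW(T) on { '+', 'g', 'x' }

A FIRST/FOLLOW conflict occurs when a non-terminal N has a nullable alternative N → β (β ⇒* ε) and another alternative N → α with FIRST(α) ∩ FOLLOW(N) ≠ ∅: on such a lookahead the parser cannot decide between expanding α and letting N vanish via β.

Nullable non-terminals: L, T.
FIRST sets used below: FIRST(L) = { '+', 'g', 'x', ε }, FIRST(C) = { '+', 'g', 'x' }
L has a nullable alternative but only one production, so nothing to check.

T: nullable alternative(s) T → ε; FOLLOW(T) = { $, '+', 'g', 'x' }
  T → ε: FIRST \ {ε} = { } — this is the only nullable alternative, skip
  T → + x: FIRST \ {ε} = { '+' } — overlaps FOLLOW(T) on { '+' }: CONFLICT
  T → g T C: FIRST \ {ε} = { 'g' } — overlaps FOLLOW(T) on { 'g' }: CONFLICT
  T → L C: FIRST \ {ε} = { '+', 'g', 'x' } — overlaps FOLLOW(T) on { '+', 'g', 'x' }: CONFLICT

C has no nullable alternative, so no FIRST/FOLLOW check is needed there.

So the grammar has 3 FIRST/FOLLOW conflicts (marked CONFLICT above).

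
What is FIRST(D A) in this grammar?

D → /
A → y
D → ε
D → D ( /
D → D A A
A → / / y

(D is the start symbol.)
FIRST sets of the non-terminals involved (from the grammar, by fixed-point iteration):
  FIRST(D) = { '(', '/', 'y', ε }
  FIRST(A) = { '/', 'y' }

To compute FIRST(D A), process the symbols left to right:
Symbol D is a non-terminal. Add FIRST(D) \ {ε} = { '(', '/', 'y' }
D is nullable (ε ∈ FIRST(D)), continue to the next symbol.
Symbol A is a non-terminal. Add FIRST(A) \ {ε} = { '/', 'y' }
A is not nullable (ε ∉ FIRST(A)), so stop here.
FIRST(D A) = { '(', '/', 'y' }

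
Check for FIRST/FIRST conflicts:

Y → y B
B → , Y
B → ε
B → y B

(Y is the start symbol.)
A FIRST/FIRST conflict occurs when two productions N → α and N → β for the same non-terminal have FIRST(α) ∩ FIRST(β) ≠ ∅ (with ε ∈ FIRST of a nullable right-hand side, so two nullable alternatives also conflict).

Productions for B:
  B → , Y: FIRST = { ',' }
  B → ε: FIRST = { ε }
  B → y B: FIRST = { 'y' }
Y has only one production, so no FIRST/FIRST conflict is possible there.

All alternatives of each non-terminal have pairwise disjoint FIRST sets.

Answer: No FIRST/FIRST conflicts.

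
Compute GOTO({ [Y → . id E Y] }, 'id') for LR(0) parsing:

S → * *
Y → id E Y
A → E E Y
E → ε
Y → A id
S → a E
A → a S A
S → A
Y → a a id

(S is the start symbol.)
GOTO(I, 'id') = CLOSURE({ [A → αX.β] : [A → α.Xβ] ∈ I, X = 'id' })

Items with dot before 'id', with the dot advanced:
  [Y → . id E Y] → [Y → id . E Y]
Closure of the advanced items:
  [Y → id . E Y] has the dot before E: add [E → .]

GOTO = { [E → .], [Y → id . E Y] }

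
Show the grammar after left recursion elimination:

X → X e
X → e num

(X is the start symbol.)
X is directly left-recursive. The standard transformation for
  A → A α₁ | ... | A α_m | β₁ | ... | β_n
is
  A  → β₁ A' | ... | β_n A'
  A' → α₁ A' | ... | α_m A' | ε

X → e num becomes X → e num X'
X → X e becomes X' → e X'
Add X' → ε

Resulting grammar:
X → e num X'
X' → e X'
X' → ε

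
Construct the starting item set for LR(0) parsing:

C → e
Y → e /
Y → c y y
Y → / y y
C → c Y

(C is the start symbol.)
{ [C → . c Y], [C → . e], [C' → . C] }

First, augment the grammar with C' → C
I₀ = CLOSURE({ [C' → . C] }):
  [C' → . C] has the dot before C: add [C → . e], [C → . c Y]
No further items can be added.

I₀ = { [C → . c Y], [C → . e], [C' → . C] }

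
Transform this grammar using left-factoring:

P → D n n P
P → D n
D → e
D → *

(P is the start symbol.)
P → D n P'
P' → n P
P' → ε
D → e
D → *

Left-factoring transforms A → αβ₁ | αβ₂ into A → αA' and A' → β₁ | β₂
(α is the longest common prefix among the alternatives). Repeat until
no nonterminal has two alternatives with a common prefix.

Round 1: P has alternatives sharing prefix 'D n'. Introduce P': P → D n P'
  Add: P' → n P
  Add: P' → ε

No remaining common prefixes — done.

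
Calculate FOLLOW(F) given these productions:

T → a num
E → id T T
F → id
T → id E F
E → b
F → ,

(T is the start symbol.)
In T → id E F: F is at the end, add FOLLOW(T)

The FOLLOW sets referred to above (computed the same way, to a fixed point):
  FOLLOW(T) = { $, ',', 'a', 'id' }

Taking the union: FOLLOW(F) = { $, ',', 'a', 'id' }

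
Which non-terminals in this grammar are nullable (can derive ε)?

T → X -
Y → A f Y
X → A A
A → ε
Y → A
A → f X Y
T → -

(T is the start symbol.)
{ 'A', 'X', 'Y' }

ε-productions: A → ε
So A is immediately nullable.
X → A A: every symbol on the right is nullable, so X is nullable too.
Y → A: every symbol on the right is nullable, so Y is nullable too.
No further non-terminal can be added: every production for the remaining non-terminals contains a terminal or a non-nullable non-terminal.
Nullable = { 'A', 'X', 'Y' }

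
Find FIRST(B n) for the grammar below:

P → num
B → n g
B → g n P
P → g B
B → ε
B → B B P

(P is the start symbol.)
FIRST sets of the non-terminals involved (from the grammar, by fixed-point iteration):
  FIRST(B) = { 'g', 'n', 'num', ε }

To compute FIRST(B n), process the symbols left to right:
Symbol B is a non-terminal. Add FIRST(B) \ {ε} = { 'g', 'n', 'num' }
B is nullable (ε ∈ FIRST(B)), continue to the next symbol.
Symbol n is a terminal. Add 'n' and stop.
FIRST(B n) = { 'g', 'n', 'num' }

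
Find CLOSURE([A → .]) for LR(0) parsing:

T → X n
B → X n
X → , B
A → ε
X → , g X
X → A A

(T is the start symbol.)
{ [A → .] }

To compute CLOSURE, for each item [A → α.Bβ] where B is a non-terminal, add [B → .γ] for all productions B → γ; repeat for the newly added items until nothing changes.

Start with: [A → .]
The dot is at the end, so nothing is added.

CLOSURE = { [A → .] }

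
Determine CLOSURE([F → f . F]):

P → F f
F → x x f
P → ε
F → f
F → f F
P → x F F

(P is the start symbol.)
To compute CLOSURE, for each item [A → α.Bβ] where B is a non-terminal, add [B → .γ] for all productions B → γ; repeat for the newly added items until nothing changes.

Start with: [F → f . F]
  [F → f . F] has the dot before F: add [F → . x x f], [F → . f], [F → . f F]
No further items can be added.

CLOSURE = { [F → . f F], [F → . f], [F → . x x f], [F → f . F] }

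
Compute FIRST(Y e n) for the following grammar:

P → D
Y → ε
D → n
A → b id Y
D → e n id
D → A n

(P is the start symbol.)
FIRST sets of the non-terminals involved (from the grammar, by fixed-point iteration):
  FIRST(Y) = { ε }

To compute FIRST(Y e n), process the symbols left to right:
Symbol Y is a non-terminal. Add FIRST(Y) \ {ε} = { }
Y is nullable (ε ∈ FIRST(Y)), continue to the next symbol.
Symbol e is a terminal. Add 'e' and stop.
FIRST(Y e n) = { 'e' }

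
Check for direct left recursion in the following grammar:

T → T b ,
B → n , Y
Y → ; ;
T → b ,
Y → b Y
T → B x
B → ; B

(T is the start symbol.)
Yes, T is left-recursive

Direct left recursion occurs when N → N α for some non-terminal N (the right-hand side begins with the left-hand side itself).

T → T b ,: LEFT RECURSIVE (starts with T)
B → n , Y: starts with n
Y → ; ;: starts with ';'
T → b ,: starts with b
Y → b Y: starts with b
T → B x: starts with B
B → ; B: starts with ';'

The grammar has direct left recursion on: T.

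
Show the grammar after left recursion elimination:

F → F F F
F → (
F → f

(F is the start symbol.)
F → ( F'
F → f F'
F' → F F F'
F' → ε

F is directly left-recursive. The standard transformation for
  A → A α₁ | ... | A α_m | β₁ | ... | β_n
is
  A  → β₁ A' | ... | β_n A'
  A' → α₁ A' | ... | α_m A' | ε

F → ( becomes F → ( F'
F → f becomes F → f F'
F → F F F becomes F' → F F F'
Add F' → ε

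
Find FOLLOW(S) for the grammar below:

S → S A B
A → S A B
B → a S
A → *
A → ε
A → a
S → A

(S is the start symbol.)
To compute FOLLOW(S), find every occurrence of S on a right-hand side N → α S β: add FIRST(β) \ {ε}, and if β is empty or nullable also add FOLLOW(N). Iterate to a fixed point.

S is the start symbol, so $ ∈ FOLLOW(S).
In S → S A B: S is followed by A B, add FIRST(A B) \ {ε} = { '*', 'a' }
In A → S A B: S is followed by A B, add FIRST(A B) \ {ε} = { '*', 'a' }
In B → a S: S is at the end, add FOLLOW(B)

The FOLLOW sets referred to above (computed the same way, to a fixed point):
  FOLLOW(B) = { $, '*', 'a' }

Taking the union: FOLLOW(S) = { $, '*', 'a' }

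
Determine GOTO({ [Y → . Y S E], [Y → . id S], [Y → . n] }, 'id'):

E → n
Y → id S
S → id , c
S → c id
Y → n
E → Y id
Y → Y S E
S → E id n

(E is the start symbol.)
{ [E → . Y id], [E → . n], [S → . E id n], [S → . c id], [S → . id , c], [Y → . Y S E], [Y → . id S], [Y → . n], [Y → id . S] }

GOTO(I, 'id') = CLOSURE({ [A → αX.β] : [A → α.Xβ] ∈ I, X = 'id' })

Items with dot before 'id', with the dot advanced:
  [Y → . id S] → [Y → id . S]
Closure of the advanced items:
  [Y → id . S] has the dot before S: add [S → . id , c], [S → . c id], [S → . E id n]
  [S → . E id n] has the dot before E: add [E → . n], [E → . Y id]
  [E → . Y id] has the dot before Y: add [Y → . id S], [Y → . n], [Y → . Y S E]

GOTO = { [E → . Y id], [E → . n], [S → . E id n], [S → . c id], [S → . id , c], [Y → . Y S E], [Y → . id S], [Y → . n], [Y → id . S] }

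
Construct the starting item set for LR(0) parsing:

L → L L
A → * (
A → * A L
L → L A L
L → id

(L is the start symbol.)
{ [L → . L A L], [L → . L L], [L → . id], [L' → . L] }

First, augment the grammar with L' → L
I₀ = CLOSURE({ [L' → . L] }):
  [L' → . L] has the dot before L: add [L → . L L], [L → . L A L], [L → . id]
No further items can be added.

I₀ = { [L → . L A L], [L → . L L], [L → . id], [L' → . L] }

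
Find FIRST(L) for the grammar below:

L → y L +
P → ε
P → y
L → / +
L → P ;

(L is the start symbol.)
FIRST sets of the other non-terminals involved (by the same procedure, iterated to a fixed point):
  FIRST(P) = { 'y', ε }

From L → y L +:
  - y is a terminal: add 'y' and stop
From L → / +:
  - '/' is a terminal: add '/' and stop
From L → P ;:
  - P is a non-terminal: add FIRST(P) \ {ε} = { 'y' }
    P is nullable, so continue to the next symbol
  - ';' is a terminal: add ';' and stop

Collecting: FIRST(L) = { '/', ';', 'y' }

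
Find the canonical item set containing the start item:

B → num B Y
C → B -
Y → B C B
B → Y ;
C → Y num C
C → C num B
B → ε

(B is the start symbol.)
{ [B → . Y ;], [B → . num B Y], [B → .], [B' → . B], [Y → . B C B] }

First, augment the grammar with B' → B
I₀ = CLOSURE({ [B' → . B] }):
  [B' → . B] has the dot before B: add [B → . num B Y], [B → . Y ;], [B → .]
  [B → . Y ;] has the dot before Y: add [Y → . B C B]
No further items can be added.

I₀ = { [B → . Y ;], [B → . num B Y], [B → .], [B' → . B], [Y → . B C B] }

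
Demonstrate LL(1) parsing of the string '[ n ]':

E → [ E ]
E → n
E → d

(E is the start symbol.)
LL(1) parsing maintains a stack (initially the start symbol over $) and the input. At each step: if the stack top is a terminal, match it against the current input token; if it is a non-terminal N, replace it with the RHS of M[N, lookahead] (the unique production whose predict set contains the lookahead).

Stack is shown with the top on the left.

Stack    Input    Action
------------------------
E $      [ n ] $  output E → [ E ]
[ E ] $  [ n ] $  match '['
E ] $    n ] $    output E → n
n ] $    n ] $    match 'n'
] $      ] $      match ']'
$        $        accept

The string is accepted.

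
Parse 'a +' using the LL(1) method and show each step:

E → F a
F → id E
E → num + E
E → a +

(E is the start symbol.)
Stack is shown with the top on the left.

Stack  Input  Action
--------------------
E $    a + $  output E → a +
a + $  a + $  match 'a'
+ $    + $    match '+'
$      $      accept

The string is accepted.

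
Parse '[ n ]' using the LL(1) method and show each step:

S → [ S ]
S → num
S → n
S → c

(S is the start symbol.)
Stack is shown with the top on the left.

Stack    Input    Action
------------------------
S $      [ n ] $  output S → [ S ]
[ S ] $  [ n ] $  match '['
S ] $    n ] $    output S → n
n ] $    n ] $    match 'n'
] $      ] $      match ']'
$        $        accept

The string is accepted.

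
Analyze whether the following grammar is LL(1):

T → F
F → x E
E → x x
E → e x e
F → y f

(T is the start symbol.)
A grammar is LL(1) if for each non-terminal N with multiple productions, the predict sets of those productions are pairwise disjoint, where PREDICT(N → α) = (FIRST(α) \ {ε}) ∪ (FOLLOW(N) if α ⇒* ε).

For F:
  PREDICT(F → x E) = { 'x' }
  PREDICT(F → y f) = { 'y' }
For E:
  PREDICT(E → x x) = { 'x' }
  PREDICT(E → e x e) = { 'e' }
T has a single production, so nothing to check there.

All predict sets are disjoint. The grammar IS LL(1).

Answer: Yes, the grammar is LL(1).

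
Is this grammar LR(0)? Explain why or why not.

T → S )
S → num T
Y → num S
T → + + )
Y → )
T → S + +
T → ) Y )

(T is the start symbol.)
A grammar is LR(0) if no state in the canonical LR(0) collection has:
  - both a shift item (dot before a terminal) and a complete item (shift-reduce conflict), or
  - two or more complete items (reduce-reduce conflict; the accept item [T' → T .] counts as a complete item here).

Augment with T' → T and build the canonical LR(0) collection (I0 = CLOSURE({[T' → . T]}), then GOTO on every symbol after a dot until no new states appear). It has 17 states:
  I0: { [S → . num T], [T → . ) Y )], [T → . + + )], [T → . S )], [T → . S + +], [T' → . T] }  — shift
  I1: { [T → ) . Y )], [Y → . )], [Y → . num S] }  — shift
  I2: { [T → + . + )] }  — shift
  I3: { [T → S . )], [T → S . + +] }  — shift
  I4: { [T' → T .] }  — accept
  I5: { [S → . num T], [S → num . T], [T → . ) Y )], [T → . + + )], [T → . S )], [T → . S + +] }  — shift
  I6: { [S → num T .] }  — reduce
  I7: { [T → S ) .] }  — reduce
  I8: { [T → S + . +] }  — shift
  I9: { [T → S + + .] }  — reduce
  I10: { [T → + + . )] }  — shift
  I11: { [T → + + ) .] }  — reduce
  I12: { [Y → ) .] }  — reduce
  I13: { [T → ) Y . )] }  — shift
  I14: { [S → . num T], [Y → num . S] }  — shift
  I15: { [Y → num S .] }  — reduce
  I16: { [T → ) Y ) .] }  — reduce

Every state is either a pure shift/goto state or contains exactly one complete item and nothing to shift — no conflicts. The grammar is LR(0).

Answer: Yes, the grammar is LR(0)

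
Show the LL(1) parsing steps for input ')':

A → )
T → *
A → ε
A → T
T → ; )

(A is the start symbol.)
LL(1) parsing maintains a stack (initially the start symbol over $) and the input. At each step: if the stack top is a terminal, match it against the current input token; if it is a non-terminal N, replace it with the RHS of M[N, lookahead] (the unique production whose predict set contains the lookahead).

Stack is shown with the top on the left.

Stack  Input  Action
--------------------
A $    ) $    output A → )
) $    ) $    match ')'
$      $      accept

The string is accepted.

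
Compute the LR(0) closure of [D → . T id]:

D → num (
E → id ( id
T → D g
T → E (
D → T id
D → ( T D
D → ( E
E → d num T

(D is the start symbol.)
Start with: [D → . T id]
  [D → . T id] has the dot before T: add [T → . D g], [T → . E (]
  [T → . D g] has the dot before D: add [D → . num (], [D → . ( T D], [D → . ( E]
  [T → . E (] has the dot before E: add [E → . id ( id], [E → . d num T]
No further items can be added.

CLOSURE = { [D → . ( E], [D → . ( T D], [D → . T id], [D → . num (], [E → . d num T], [E → . id ( id], [T → . D g], [T → . E (] }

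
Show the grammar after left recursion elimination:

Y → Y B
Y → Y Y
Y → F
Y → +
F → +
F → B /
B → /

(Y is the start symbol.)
Y → F Y'
Y → + Y'
Y' → B Y'
Y' → Y Y'
Y' → ε
F → +
F → B /
B → /

Y is directly left-recursive. The standard transformation for
  A → A α₁ | ... | A α_m | β₁ | ... | β_n
is
  A  → β₁ A' | ... | β_n A'
  A' → α₁ A' | ... | α_m A' | ε

Y → F becomes Y → F Y'
Y → + becomes Y → + Y'
Y → Y B becomes Y' → B Y'
Y → Y Y becomes Y' → Y Y'
Add Y' → ε

Productions for other non-terminals are unchanged:
  F → +
  F → B /
  B → /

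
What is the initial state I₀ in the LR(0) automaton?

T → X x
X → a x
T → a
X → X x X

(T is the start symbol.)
{ [T → . X x], [T → . a], [T' → . T], [X → . X x X], [X → . a x] }

First, augment the grammar with T' → T
I₀ = CLOSURE({ [T' → . T] }):
  [T' → . T] has the dot before T: add [T → . X x], [T → . a]
  [T → . X x] has the dot before X: add [X → . a x], [X → . X x X]
No further items can be added.

I₀ = { [T → . X x], [T → . a], [T' → . T], [X → . X x X], [X → . a x] }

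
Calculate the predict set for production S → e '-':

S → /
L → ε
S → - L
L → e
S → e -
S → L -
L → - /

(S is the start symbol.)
PREDICT(S → e '-') = (FIRST(RHS) \ {ε}) ∪ (FOLLOW(S) if ε ∈ FIRST(RHS), i.e. RHS ⇒* ε)
FIRST(e '-') = { 'e' }
ε ∉ FIRST(e '-'), so FOLLOW(S) is not added.
PREDICT(S → e '-') = { 'e' }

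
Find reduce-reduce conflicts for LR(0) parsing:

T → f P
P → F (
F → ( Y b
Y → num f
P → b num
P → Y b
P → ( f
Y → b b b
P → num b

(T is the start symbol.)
No reduce-reduce conflicts

A reduce-reduce conflict occurs when an LR(0) state has two complete items [A → α .] and [B → β .] — both call for a reduction, and with no lookahead the parser cannot choose between them.

Augment with T' → T and build the canonical LR(0) collection (I0 = CLOSURE({[T' → . T]}), then GOTO on every symbol after a dot until no new states appear). It has 21 states:
  I0: { [T → . f P], [T' → . T] }  — shift
  I1: { [T' → T .] }  — accept
  I2: { [F → . ( Y b], [P → . ( f], [P → . F (], [P → . Y b], [P → . b num], [P → . num b], [T → f . P], [Y → . b b b], [Y → . num f] }  — shift
  I3: { [F → ( . Y b], [P → ( . f], [Y → . b b b], [Y → . num f] }  — shift
  I4: { [P → F . (] }  — shift
  I5: { [T → f P .] }  — reduce
  I6: { [P → Y . b] }  — shift
  I7: { [P → b . num], [Y → b . b b] }  — shift
  I8: { [P → num . b], [Y → num . f] }  — shift
  I9: { [P → num b .] }  — reduce
  I10: { [Y → num f .] }  — reduce
  I11: { [Y → b b . b] }  — shift
  I12: { [P → b num .] }  — reduce
  I13: { [Y → b b b .] }  — reduce
  I14: { [P → Y b .] }  — reduce
  I15: { [P → F ( .] }  — reduce
  I16: { [F → ( Y . b] }  — shift
  I17: { [Y → b . b b] }  — shift
  I18: { [P → ( f .] }  — reduce
  I19: { [Y → num . f] }  — shift
  I20: { [F → ( Y b .] }  — reduce

No state contains more than one complete item.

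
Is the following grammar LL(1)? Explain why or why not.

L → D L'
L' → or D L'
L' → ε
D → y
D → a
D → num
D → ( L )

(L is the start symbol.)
Relevant sets:
  FOLLOW(L') = { $, ')' }

For L':
  PREDICT(L' → or D L') = { 'or' }
  PREDICT(L' → ε) = { $, ')' }
For D:
  PREDICT(D → y) = { 'y' }
  PREDICT(D → a) = { 'a' }
  PREDICT(D → num) = { 'num' }
  PREDICT(D → '(' L ')') = { '(' }
L has a single production, so nothing to check there.

All predict sets are disjoint. The grammar IS LL(1).

Answer: Yes, the grammar is LL(1).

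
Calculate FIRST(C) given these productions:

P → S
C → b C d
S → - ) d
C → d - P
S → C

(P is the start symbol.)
{ 'b', 'd' }

From C → b C d:
  - b is a terminal: add 'b' and stop
From C → d - P:
  - d is a terminal: add 'd' and stop

Collecting: FIRST(C) = { 'b', 'd' }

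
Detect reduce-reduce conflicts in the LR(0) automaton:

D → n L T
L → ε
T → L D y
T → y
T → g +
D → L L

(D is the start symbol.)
A reduce-reduce conflict occurs when an LR(0) state has two complete items [A → α .] and [B → β .] — both call for a reduction, and with no lookahead the parser cannot choose between them.

Augment with D' → D and build the canonical LR(0) collection (I0 = CLOSURE({[D' → . D]}), then GOTO on every symbol after a dot until no new states appear). It has 13 states:
  I0: { [D → . L L], [D → . n L T], [D' → . D], [L → .] }  — shift, reduce
  I1: { [D' → D .] }  — accept
  I2: { [D → L . L], [L → .] }  — reduce
  I3: { [D → n . L T], [L → .] }  — reduce
  I4: { [D → n L . T], [L → .], [T → . L D y], [T → . g +], [T → . y] }  — shift, reduce
  I5: { [D → . L L], [D → . n L T], [L → .], [T → L . D y] }  — shift, reduce
  I6: { [D → n L T .] }  — reduce
  I7: { [T → g . +] }  — shift
  I8: { [T → y .] }  — reduce
  I9: { [T → g + .] }  — reduce
  I10: { [T → L D . y] }  — shift
  I11: { [T → L D y .] }  — reduce
  I12: { [D → L L .] }  — reduce

No state contains more than one complete item.

Answer: No reduce-reduce conflicts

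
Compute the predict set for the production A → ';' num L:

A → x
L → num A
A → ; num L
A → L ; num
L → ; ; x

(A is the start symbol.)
PREDICT(A → ';' num L) = (FIRST(RHS) \ {ε}) ∪ (FOLLOW(A) if ε ∈ FIRST(RHS), i.e. RHS ⇒* ε)
FIRST(';' num L) = { ';' }
ε ∉ FIRST(';' num L), so FOLLOW(A) is not added.
PREDICT(A → ';' num L) = { ';' }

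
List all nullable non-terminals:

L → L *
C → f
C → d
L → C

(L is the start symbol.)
None

A non-terminal is nullable if it can derive ε (the empty string): either it has an ε-production, or it has a production whose right-hand side consists entirely of nullable non-terminals.

There are no ε-productions, so no non-terminal can derive ε.
No non-terminals are nullable.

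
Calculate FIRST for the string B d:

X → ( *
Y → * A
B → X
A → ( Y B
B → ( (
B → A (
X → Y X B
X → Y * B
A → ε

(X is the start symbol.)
FIRST sets of the non-terminals involved (from the grammar, by fixed-point iteration):
  FIRST(B) = { '(', '*' }

To compute FIRST(B d), process the symbols left to right:
Symbol B is a non-terminal. Add FIRST(B) \ {ε} = { '(', '*' }
B is not nullable (ε ∉ FIRST(B)), so stop here.
FIRST(B d) = { '(', '*' }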